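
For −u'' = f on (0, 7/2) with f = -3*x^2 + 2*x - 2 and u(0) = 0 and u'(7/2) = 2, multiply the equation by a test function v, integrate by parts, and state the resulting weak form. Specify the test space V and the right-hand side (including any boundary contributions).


V = {v ∈ H^1(0, 7/2) : v(0) = 0} (test functions vanish at x = 0 where u is specified); weak form: ∫_0^7/2 u'v' dx = ∫_0^7/2 (-3*x^2 + 2*x - 2) v dx + 2·v(7/2) for all v ∈ V.

Multiply both sides by a test function v and integrate from 0 to 7/2:
  ∫_0^7/2 −u''(x) v(x) dx = ∫_0^7/2 f(x) v(x) dx.
Integrate the LHS by parts once:
  ∫_0^7/2 −u'' v dx = −[u'(x) v(x)]_0^7/2 + ∫_0^7/2 u'(x) v'(x) dx.
Thus ∫_0^7/2 u'(x) v'(x) dx = ∫_0^7/2 f(x) v(x) dx + [u'(x) v(x)]_0^7/2.
Choose V so that boundary terms are either known or forced to vanish.
Mixed BC: u(0) = 0 (Dirichlet) and u'(7/2) = 2 (Neumann). Define V = {v ∈ H^1(0, 7/2) : v(0) = 0}. Then [u' v]_0^7/2 = u'(7/2)·v(7/2) − u'(0)·0 = 2·v(7/2).
Weak formulation: find u (satisfying any essential BC) such that ∫_0^7/2 u'(x) v'(x) dx = ∫_0^7/2 f v dx + 2·v(7/2) for all v ∈ V (Dirichlet at 0 absorbed into V; Neumann datum at x = 7/2 contributes the boundary term).
Substituting f(x) = -3*x^2 + 2*x - 2, the right-hand side is ∫_0^7/2 (-3*x^2 + 2*x - 2) v dx + 2·v(7/2).


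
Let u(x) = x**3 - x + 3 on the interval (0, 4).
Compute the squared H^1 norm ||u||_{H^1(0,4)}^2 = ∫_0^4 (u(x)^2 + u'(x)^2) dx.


||u||_{H^1}^2 = 424568/105

The H^1 norm (squared) on an interval (0, L) is
  ||u||_{H^1}^2 = ∫_0^L u(x)^2 dx + ∫_0^L u'(x)^2 dx.
Compute u'(x) = 3*x**2 - 1.
Then u(x)^2 = x**6 - 2*x**4 + 6*x**3 + x**2 - 6*x + 9 and u'(x)^2 = 9*x**4 - 6*x**2 + 1.
Integrate each monomial from 0 to 4 using ∫_0^4 c·x^n dx = c·4^(n+1)/(n+1):
  ∫_0^4 u(x)^2 dx = ∫_0^4 (x^6 - 2*x^4 + 6*x^3 + x^2 - 6*x + 9) dx. Term by term:
    ∫_0^4 x^6 dx = 16384/7;  ∫_0^4 -2*x^4 dx = -2048/5;  ∫_0^4 6*x^3 dx = 384;
    ∫_0^4 x^2 dx = 64/3;  ∫_0^4 -6*x dx = -48;  ∫_0^4 9 dx = 36.
  Sum: 16384/7 − 2048/5 + 384 + 64/3 − 48 + 36 = 244052/105.
  ∫_0^4 u'(x)^2 dx = ∫_0^4 (9*x^4 - 6*x^2 + 1) dx. Term by term:
    ∫_0^4 9*x^4 dx = 9216/5;  ∫_0^4 -6*x^2 dx = -128;  ∫_0^4 1 dx = 4.
  Sum: 9216/5 − 128 + 4 = 8596/5.
Adding: ||u||_{H^1}^2 = 244052/105 + 8596/5 = 424568/105.


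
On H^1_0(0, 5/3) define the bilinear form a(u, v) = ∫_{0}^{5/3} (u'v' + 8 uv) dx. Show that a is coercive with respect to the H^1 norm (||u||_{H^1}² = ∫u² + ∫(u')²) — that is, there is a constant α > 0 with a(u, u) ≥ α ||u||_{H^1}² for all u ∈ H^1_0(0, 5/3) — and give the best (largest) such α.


α = 1

Coercivity of a(·,·) on H^1_0(0, 5/3) means a(u, u) ≥ α ||u||_{H^1}² for every u ∈ H^1_0.
The interval has length L = 5/3, and Poincaré/coercivity depend only on L. Here a(u, u) = ∫(u')² + (8)·∫u².
Here c = 8 ≥ 1, so a(u,u) = ∫(u')² + c∫u² ≥ ∫(u')² + ∫u² = ||u||_{H^1}², i.e. α = 1 works. No larger α is possible: a(u,u) ≥ α||u||_{H^1}² means (1−α)∫(u')² ≥ (α−c)∫u², and for the modes u_n = sin(nπ(x−x₀)/L) (x₀ the left endpoint) one has ∫u_n²/∫(u_n')² = (L/(nπ))² → 0, so a(u_n,u_n)/||u_n||_{H^1}² → 1. Hence the optimal constant is α = 1.
Therefore α = 1.


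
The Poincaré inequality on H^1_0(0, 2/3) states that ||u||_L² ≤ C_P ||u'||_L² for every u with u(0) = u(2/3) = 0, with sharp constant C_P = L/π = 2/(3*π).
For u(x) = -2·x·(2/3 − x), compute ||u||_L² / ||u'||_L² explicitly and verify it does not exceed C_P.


||u||_L² / ||u'||_L² = sqrt(10)/15 < C_P = 2/(3*π).

u(x) = -2·x·(2/3 − x), so u'(x) = 4*x - 4/3.
u(x) = -2·x·(2/3 − x) vanishes at x = 0 and x = 2/3, so u ∈ H^1_0(0, 2/3). Differentiate via the product rule and integrate the resulting polynomials term by term.
  ∫_0^2/3 u² dx = ∫_0^2/3 (4*x^4 - 16*x^3/3 + 16*x^2/9) dx. Term by term:
    ∫_0^2/3 4*x^4 dx = 128/1215;  ∫_0^2/3 -16*x^3/3 dx = -64/243;  ∫_0^2/3 16*x^2/9 dx = 128/729.
  Sum: 128/1215 − 64/243 + 128/729 = 64/3645.
  ∫_0^2/3 (u')² dx = ∫_0^2/3 (16*x^2 - 32*x/3 + 16/9) dx. Term by term:
    ∫_0^2/3 16*x^2 dx = 128/81;  ∫_0^2/3 -32*x/3 dx = -64/27;  ∫_0^2/3 16/9 dx = 32/27.
  Sum: 128/81 − 64/27 + 32/27 = 32/81.
∫_0^2/3 u² dx = 64/3645, so ||u||_L² = 8*sqrt(5)/135.
∫_0^2/3 (u')² dx = 32/81, so ||u'||_L² = 4*sqrt(2)/9.
Ratio ||u||_L² / ||u'||_L² = sqrt(10)/15.
Sharp Poincaré constant on H^1_0(0, 2/3) is C_P = L/π = 2/(3*π), achieved by sin(3*π/2·x).
A polynomial bump cannot attain the sharp Poincaré constant (only the first sine eigenfunction does), so the ratio is strictly less than C_P, consistent with ||u||_L² ≤ C_P ||u'||_L².


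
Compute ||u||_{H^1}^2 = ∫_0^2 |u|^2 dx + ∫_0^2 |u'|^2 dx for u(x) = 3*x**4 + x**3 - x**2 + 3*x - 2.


||u||_{H^1}^2 = 146094/35

The H^1 norm (squared) on an interval (0, L) is
  ||u||_{H^1}^2 = ∫_0^L u(x)^2 dx + ∫_0^L u'(x)^2 dx.
Compute u'(x) = 12*x**3 + 3*x**2 - 2*x + 3.
Then u(x)^2 = 9*x**8 + 6*x**7 - 5*x**6 + 16*x**5 - 5*x**4 - 10*x**3 + 13*x**2 - 12*x + 4 and u'(x)^2 = 144*x**6 + 72*x**5 - 39*x**4 + 60*x**3 + 22*x**2 - 12*x + 9.
Integrate each monomial from 0 to 2 using ∫_0^2 c·x^n dx = c·2^(n+1)/(n+1):
  ∫_0^2 u(x)^2 dx = ∫_0^2 (9*x^8 + 6*x^7 - 5*x^6 + 16*x^5 - 5*x^4 - 10*x^3 + 13*x^2 - 12*x + 4) dx. Term by term:
    ∫_0^2 9*x^8 dx = 512;  ∫_0^2 6*x^7 dx = 192;  ∫_0^2 -5*x^6 dx = -640/7;
    ∫_0^2 16*x^5 dx = 512/3;  ∫_0^2 -5*x^4 dx = -32;  ∫_0^2 -10*x^3 dx = -40;
    ∫_0^2 13*x^2 dx = 104/3;  ∫_0^2 -12*x dx = -24;  ∫_0^2 4 dx = 8.
  Sum: 512 + 192 − 640/7 + 512/3 − 32 − 40 + 104/3 − 24 + 8 = 15328/21.
  ∫_0^2 u'(x)^2 dx = ∫_0^2 (144*x^6 + 72*x^5 - 39*x^4 + 60*x^3 + 22*x^2 - 12*x + 9) dx. Term by term:
    ∫_0^2 144*x^6 dx = 18432/7;  ∫_0^2 72*x^5 dx = 768;  ∫_0^2 -39*x^4 dx = -1248/5;
    ∫_0^2 60*x^3 dx = 240;  ∫_0^2 22*x^2 dx = 176/3;  ∫_0^2 -12*x dx = -24;
    ∫_0^2 9 dx = 18.
  Sum: 18432/7 + 768 − 1248/5 + 240 + 176/3 − 24 + 18 = 361642/105.
Adding: ||u||_{H^1}^2 = 15328/21 + 361642/105 = 146094/35.


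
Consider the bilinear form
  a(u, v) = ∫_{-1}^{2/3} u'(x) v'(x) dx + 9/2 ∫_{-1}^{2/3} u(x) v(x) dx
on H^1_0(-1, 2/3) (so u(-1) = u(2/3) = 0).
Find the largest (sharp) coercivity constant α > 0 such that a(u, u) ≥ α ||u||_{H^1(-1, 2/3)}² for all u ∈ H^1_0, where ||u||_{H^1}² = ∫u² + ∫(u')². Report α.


α = 1

Coercivity of a(·,·) on H^1_0(-1, 2/3) means a(u, u) ≥ α ||u||_{H^1}² for every u ∈ H^1_0.
The interval has length L = 5/3, and Poincaré/coercivity depend only on L. Here a(u, u) = ∫(u')² + (9/2)·∫u².
Here c = 9/2 ≥ 1, so a(u,u) = ∫(u')² + c∫u² ≥ ∫(u')² + ∫u² = ||u||_{H^1}², i.e. α = 1 works. No larger α is possible: a(u,u) ≥ α||u||_{H^1}² means (1−α)∫(u')² ≥ (α−c)∫u², and for the modes u_n = sin(nπ(x−x₀)/L) (x₀ the left endpoint) one has ∫u_n²/∫(u_n')² = (L/(nπ))² → 0, so a(u_n,u_n)/||u_n||_{H^1}² → 1. Hence the optimal constant is α = 1.
Therefore α = 1.


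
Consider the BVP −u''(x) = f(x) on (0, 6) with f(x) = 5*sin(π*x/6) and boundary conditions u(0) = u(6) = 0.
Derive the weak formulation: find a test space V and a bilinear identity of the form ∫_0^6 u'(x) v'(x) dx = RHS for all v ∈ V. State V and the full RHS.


V = H^1_0(0, 6) (so v(0) = v(6) = 0); weak form: ∫_0^6 u'v' dx = ∫_0^6 (5*sin(π*x/6)) v dx for all v ∈ V.

Multiply both sides by a test function v and integrate from 0 to 6:
  ∫_0^6 −u''(x) v(x) dx = ∫_0^6 f(x) v(x) dx.
Integrate the LHS by parts once:
  ∫_0^6 −u'' v dx = −[u'(x) v(x)]_0^6 + ∫_0^6 u'(x) v'(x) dx.
Thus ∫_0^6 u'(x) v'(x) dx = ∫_0^6 f(x) v(x) dx + [u'(x) v(x)]_0^6.
Choose V so that boundary terms are either known or forced to vanish.
u is Dirichlet: u(0) = u(6) = 0. Let V = H^1_0(0, 6); then v(0) = v(6) = 0, and [u' v]_0^6 = 0.
Weak formulation: find u (satisfying any essential BC) such that ∫_0^6 u'(x) v'(x) dx = ∫_0^6 f v dx for all v ∈ V.
Substituting f(x) = 5*sin(π*x/6), the right-hand side is ∫_0^6 (5*sin(π*x/6)) v dx.


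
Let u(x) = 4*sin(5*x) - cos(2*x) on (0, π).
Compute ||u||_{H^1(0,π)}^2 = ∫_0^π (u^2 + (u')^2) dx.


||u||_{H^1(0,π)}^2 = -400/21 + 421*π/2

u'(x) = 2*sin(2*x) + 20*cos(5*x).
Expand u² and (u')² and integrate term by term on (0, π), using: for integers n ≥ 1, ∫_0^π sin²(nx) dx = ∫_0^π cos²(nx) dx = π/2; for n ≠ n', ∫_0^π sin(nx)sin(n'x) dx = ∫_0^π cos(nx)cos(n'x) dx = 0; and by product-to-sum, ∫_0^π sin(nx)cos(n'x) dx = ½∫_0^π [sin((n+n')x) + sin((n−n')x)] dx, which is 0 when n+n' is even and 2n/(n²−n'²) when n+n' is odd (it need not vanish on (0, π)).
  u² squared terms: (-1)²·∫cos(2x)² dx = 1·π/2 = π/2;  (4)²·∫sin(5x)² dx = 16·π/2 = 8*π.
  u² cross terms: 2·(-1)·(4)·∫cos(2x)·sin(5x) dx = -8·(10/21) = -80/21.
  So ∫_0^π u² dx = π/2 + 8*π − 80/21 = -80/21 + 17*π/2.
  (u')² squared terms: (2)²·∫sin(2x)² dx = 4·π/2 = 2*π;  (20)²·∫cos(5x)² dx = 400·π/2 = 200*π.
  (u')² cross terms: 2·(2)·(20)·∫sin(2x)·cos(5x) dx = 80·(-4/21) = -320/21.
  So ∫_0^π (u')² dx = 2*π + 200*π − 320/21 = -320/21 + 202*π.
||u||_{H^1}^2 = (-80/21 + 17*π/2) + (-320/21 + 202*π) = -400/21 + 421*π/2.


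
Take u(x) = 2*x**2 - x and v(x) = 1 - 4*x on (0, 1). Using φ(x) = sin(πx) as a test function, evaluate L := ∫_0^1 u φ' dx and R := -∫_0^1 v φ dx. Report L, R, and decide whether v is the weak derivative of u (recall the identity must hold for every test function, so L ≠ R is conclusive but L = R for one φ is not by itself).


LHS = -2/π, RHS = 2/π. No, v is not the weak derivative of u.

u(x) = 2*x**2 - x, classical derivative u'(x) = 4*x - 1.
φ(x) = sin(πx), so φ'(x) = π*cos(π*x).
Note φ(0) = φ(1) = 0, so the boundary term u·φ vanishes.
LHS = ∫_0^1 u(x) φ'(x) dx = ∫_0^1 (2*π*x^2*cos(π*x) - π*x*cos(π*x)) dx. Term by term:
  ∫_0^1 -π*x*cos(π*x) dx = 2/π;  ∫_0^1 2*π*x^2*cos(π*x) dx = -4/π.
Sum: 2/π − 4/π = -2/π.
So LHS = -2/π.
∫_0^1 v(x) φ(x) dx = ∫_0^1 (-4*x*sin(π*x) + sin(π*x)) dx. Term by term:
  ∫_0^1 -4*x*sin(π*x) dx = -4/π;  ∫_0^1 sin(π*x) dx = 2/π.
Sum: -4/π + 2/π = -2/π.
So RHS = -∫_0^1 v(x) φ(x) dx = 2/π.
LHS − RHS = -4/π ≠ 0, so the identity fails.
(For a valid weak derivative the identity must hold for EVERY test function, in particular this one. The failure shows v is NOT the weak derivative of u.)
Correct weak derivative would be u'(x) = 4*x - 1.


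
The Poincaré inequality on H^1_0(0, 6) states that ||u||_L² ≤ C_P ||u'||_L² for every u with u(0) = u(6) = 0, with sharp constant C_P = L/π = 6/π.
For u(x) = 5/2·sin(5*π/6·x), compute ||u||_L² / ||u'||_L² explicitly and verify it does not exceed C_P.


||u||_L² / ||u'||_L² = 6/(5*π) < C_P = 6/π.

u(x) = 5/2·sin(5*π/6·x), so u'(x) = 25*π*cos(5*π*x/6)/12.
Writing u(x) = A·sin(kπx/L) with A = 5/2 and k = 5, use ∫_0^L sin²(kπx/L) dx = L/2 and ∫_0^L cos²(kπx/L) dx = L/2.
u² = 25/4·sin²(5*π/6·x) and (u')² = 625*π^2/144·cos²(5*π/6·x), and each of sin², cos² integrates to L/2 = 3 over (0, 6).
∫_0^6 u² dx = 75/4, so ||u||_L² = 5*sqrt(3)/2.
∫_0^6 (u')² dx = 625*π^2/48, so ||u'||_L² = 25*sqrt(3)*π/12.
Ratio ||u||_L² / ||u'||_L² = 6/(5*π).
Sharp Poincaré constant on H^1_0(0, 6) is C_P = L/π = 6/π, achieved by sin(π/6·x).
This is the k = 5 harmonic; the ratio L/(kπ) is strictly less than C_P = L/π, consistent with the sharp inequality ||u||_L² ≤ C_P ||u'||_L².


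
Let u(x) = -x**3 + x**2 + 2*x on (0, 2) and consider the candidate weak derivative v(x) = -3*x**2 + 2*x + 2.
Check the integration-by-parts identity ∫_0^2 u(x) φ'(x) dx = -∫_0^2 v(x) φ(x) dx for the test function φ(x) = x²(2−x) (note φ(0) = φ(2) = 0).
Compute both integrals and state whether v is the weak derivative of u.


LHS = 8/15, RHS = 8/15. Yes, v = u' weakly.

u(x) = -x**3 + x**2 + 2*x, classical derivative u'(x) = -3*x**2 + 2*x + 2.
φ(x) = x²(2−x), so φ'(x) = x*(4 - 3*x).
Note φ(0) = φ(2) = 0, so the boundary term u·φ vanishes.
LHS = ∫_0^2 u(x) φ'(x) dx = ∫_0^2 (3*x^5 - 7*x^4 - 2*x^3 + 8*x^2) dx. Term by term:
  ∫_0^2 3*x^5 dx = 32;  ∫_0^2 -7*x^4 dx = -224/5;  ∫_0^2 -2*x^3 dx = -8;
  ∫_0^2 8*x^2 dx = 64/3.
Sum: 32 − 224/5 − 8 + 64/3 = 8/15.
So LHS = 8/15.
∫_0^2 v(x) φ(x) dx = ∫_0^2 (3*x^5 - 8*x^4 + 2*x^3 + 4*x^2) dx. Term by term:
  ∫_0^2 3*x^5 dx = 32;  ∫_0^2 -8*x^4 dx = -256/5;  ∫_0^2 2*x^3 dx = 8;
  ∫_0^2 4*x^2 dx = 32/3.
Sum: 32 − 256/5 + 8 + 32/3 = -8/15.
So RHS = -∫_0^2 v(x) φ(x) dx = 8/15.
LHS = RHS, so the identity holds for this test φ.
Moreover u is smooth here and v(x) = u'(x) = -3*x**2 + 2*x + 2 pointwise, so the identity holds for every test function. Hence v is the weak derivative of u.


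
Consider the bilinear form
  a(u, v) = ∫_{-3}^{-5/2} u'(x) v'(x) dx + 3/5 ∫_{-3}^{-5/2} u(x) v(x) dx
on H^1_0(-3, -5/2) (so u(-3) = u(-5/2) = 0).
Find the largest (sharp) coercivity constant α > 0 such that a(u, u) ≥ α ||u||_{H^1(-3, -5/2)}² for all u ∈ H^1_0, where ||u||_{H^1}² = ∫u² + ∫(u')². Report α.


α = (3 + 20*π^2)/(5*(1 + 4*π^2))

Coercivity of a(·,·) on H^1_0(-3, -5/2) means a(u, u) ≥ α ||u||_{H^1}² for every u ∈ H^1_0.
The interval has length L = 1/2, and Poincaré/coercivity depend only on L. Here a(u, u) = ∫(u')² + (3/5)·∫u².
Here 0 < c = 3/5 < 1. The condition a(u,u) ≥ α||u||_{H^1}² reads (1−α)∫(u')² ≥ (α−c)∫u². Any admissible α is ≤ 1 (rapidly oscillating u have ∫u²/∫(u')² → 0), and α = 1 would force 0 ≥ (1−c)∫u², impossible since c < 1; so 1−α > 0. By the sharp Poincaré inequality on H^1_0 of an interval of length L, ∫(u')² ≥ (π/L)²∫u² with equality for the first sine mode sin(π(x−x₀)/L) (x₀ the left endpoint), so the inequality holds for all u iff (1−α)(π/L)² ≥ α − c, i.e. α ≤ ((π/L)² + c)/((π/L)² + 1) = (1 + c(L/π)²)/(1 + (L/π)²). With (π/L)² = 4*π^2 and c = 3/5, the largest admissible constant is α = ((π/L)² + c)/((π/L)² + 1).
Simplifying, α = (3 + 20*π^2)/(5*(1 + 4*π^2)).


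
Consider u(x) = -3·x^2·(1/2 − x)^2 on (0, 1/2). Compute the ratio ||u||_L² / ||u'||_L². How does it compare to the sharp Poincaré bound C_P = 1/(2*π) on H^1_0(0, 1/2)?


||u||_L² / ||u'||_L² = sqrt(3)/12 < C_P = 1/(2*π).

u(x) = -3·x^2·(1/2 − x)^2, so u'(x) = 3*x*(-8*x^2 + 6*x - 1)/2.
u(x) = -3·x^2·(1/2 − x)^2 vanishes at x = 0 and x = 1/2, so u ∈ H^1_0(0, 1/2). Differentiate via the product rule and integrate the resulting polynomials term by term.
  ∫_0^1/2 u² dx = ∫_0^1/2 (9*x^8 - 18*x^7 + 27*x^6/2 - 9*x^5/2 + 9*x^4/16) dx. Term by term:
    ∫_0^1/2 9*x^8 dx = 1/512;  ∫_0^1/2 -18*x^7 dx = -9/1024;  ∫_0^1/2 27*x^6/2 dx = 27/1792;
    ∫_0^1/2 -9*x^5/2 dx = -3/256;  ∫_0^1/2 9*x^4/16 dx = 9/2560.
  Sum: 1/512 − 9/1024 + 27/1792 − 3/256 + 9/2560 = 1/35840.
  ∫_0^1/2 (u')² dx = ∫_0^1/2 (144*x^6 - 216*x^5 + 117*x^4 - 27*x^3 + 9*x^2/4) dx. Term by term:
    ∫_0^1/2 144*x^6 dx = 9/56;  ∫_0^1/2 -216*x^5 dx = -9/16;  ∫_0^1/2 117*x^4 dx = 117/160;
    ∫_0^1/2 -27*x^3 dx = -27/64;  ∫_0^1/2 9*x^2/4 dx = 3/32.
  Sum: 9/56 − 9/16 + 117/160 − 27/64 + 3/32 = 3/2240.
∫_0^1/2 u² dx = 1/35840, so ||u||_L² = sqrt(35)/1120.
∫_0^1/2 (u')² dx = 3/2240, so ||u'||_L² = sqrt(105)/280.
Ratio ||u||_L² / ||u'||_L² = sqrt(3)/12.
Sharp Poincaré constant on H^1_0(0, 1/2) is C_P = L/π = 1/(2*π), achieved by sin(2*π·x).
A polynomial bump cannot attain the sharp Poincaré constant (only the first sine eigenfunction does), so the ratio is strictly less than C_P, consistent with ||u||_L² ≤ C_P ||u'||_L².


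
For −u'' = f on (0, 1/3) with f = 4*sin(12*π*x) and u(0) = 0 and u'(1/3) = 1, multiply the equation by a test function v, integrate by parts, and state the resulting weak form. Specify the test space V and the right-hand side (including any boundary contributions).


V = {v ∈ H^1(0, 1/3) : v(0) = 0} (test functions vanish at x = 0 where u is specified); weak form: ∫_0^1/3 u'v' dx = ∫_0^1/3 (4*sin(12*π*x)) v dx + v(1/3) for all v ∈ V.

Multiply both sides by a test function v and integrate from 0 to 1/3:
  ∫_0^1/3 −u''(x) v(x) dx = ∫_0^1/3 f(x) v(x) dx.
Integrate the LHS by parts once:
  ∫_0^1/3 −u'' v dx = −[u'(x) v(x)]_0^1/3 + ∫_0^1/3 u'(x) v'(x) dx.
Thus ∫_0^1/3 u'(x) v'(x) dx = ∫_0^1/3 f(x) v(x) dx + [u'(x) v(x)]_0^1/3.
Choose V so that boundary terms are either known or forced to vanish.
Mixed BC: u(0) = 0 (Dirichlet) and u'(1/3) = 1 (Neumann). Define V = {v ∈ H^1(0, 1/3) : v(0) = 0}. Then [u' v]_0^1/3 = u'(1/3)·v(1/3) − u'(0)·0 = v(1/3).
Weak formulation: find u (satisfying any essential BC) such that ∫_0^1/3 u'(x) v'(x) dx = ∫_0^1/3 f v dx + v(1/3) for all v ∈ V (Dirichlet at 0 absorbed into V; Neumann datum at x = 1/3 contributes the boundary term).
Substituting f(x) = 4*sin(12*π*x), the right-hand side is ∫_0^1/3 (4*sin(12*π*x)) v dx + v(1/3).


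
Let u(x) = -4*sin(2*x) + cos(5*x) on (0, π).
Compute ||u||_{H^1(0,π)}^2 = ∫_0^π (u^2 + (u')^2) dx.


||u||_{H^1(0,π)}^2 = 832/21 + 53*π

u'(x) = -5*sin(5*x) - 8*cos(2*x).
Expand u² and (u')² and integrate term by term on (0, π), using: for integers n ≥ 1, ∫_0^π sin²(nx) dx = ∫_0^π cos²(nx) dx = π/2; for n ≠ n', ∫_0^π sin(nx)sin(n'x) dx = ∫_0^π cos(nx)cos(n'x) dx = 0; and by product-to-sum, ∫_0^π sin(nx)cos(n'x) dx = ½∫_0^π [sin((n+n')x) + sin((n−n')x)] dx, which is 0 when n+n' is even and 2n/(n²−n'²) when n+n' is odd (it need not vanish on (0, π)).
  u² squared terms: (-4)²·∫sin(2x)² dx = 16·π/2 = 8*π;  (1)²·∫cos(5x)² dx = 1·π/2 = π/2.
  u² cross terms: 2·(-4)·(1)·∫sin(2x)·cos(5x) dx = -8·(-4/21) = 32/21.
  So ∫_0^π u² dx = 8*π + π/2 + 32/21 = 32/21 + 17*π/2.
  (u')² squared terms: (-8)²·∫cos(2x)² dx = 64·π/2 = 32*π;  (-5)²·∫sin(5x)² dx = 25·π/2 = 25*π/2.
  (u')² cross terms: 2·(-8)·(-5)·∫cos(2x)·sin(5x) dx = 80·(10/21) = 800/21.
  So ∫_0^π (u')² dx = 32*π + 25*π/2 + 800/21 = 800/21 + 89*π/2.
||u||_{H^1}^2 = (32/21 + 17*π/2) + (800/21 + 89*π/2) = 832/21 + 53*π.


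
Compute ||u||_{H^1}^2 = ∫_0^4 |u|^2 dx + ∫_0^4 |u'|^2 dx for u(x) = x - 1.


||u||_{H^1}^2 = 40/3

The H^1 norm (squared) on an interval (0, L) is
  ||u||_{H^1}^2 = ∫_0^L u(x)^2 dx + ∫_0^L u'(x)^2 dx.
Compute u'(x) = 1.
Then u(x)^2 = x**2 - 2*x + 1 and u'(x)^2 = 1.
Integrate each monomial from 0 to 4 using ∫_0^4 c·x^n dx = c·4^(n+1)/(n+1):
  ∫_0^4 u(x)^2 dx = ∫_0^4 (x^2 - 2*x + 1) dx. Term by term:
    ∫_0^4 x^2 dx = 64/3;  ∫_0^4 -2*x dx = -16;  ∫_0^4 1 dx = 4.
  Sum: 64/3 − 16 + 4 = 28/3.
  ∫_0^4 u'(x)^2 dx = ∫_0^4 (1) dx. Term by term:
    ∫_0^4 1 dx = 4.
Adding: ||u||_{H^1}^2 = 28/3 + 4 = 40/3.


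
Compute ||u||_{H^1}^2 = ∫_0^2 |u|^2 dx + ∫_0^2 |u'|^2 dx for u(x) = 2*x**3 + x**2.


||u||_{H^1}^2 = 48224/105

The H^1 norm (squared) on an interval (0, L) is
  ||u||_{H^1}^2 = ∫_0^L u(x)^2 dx + ∫_0^L u'(x)^2 dx.
Compute u'(x) = 6*x**2 + 2*x.
Then u(x)^2 = 4*x**6 + 4*x**5 + x**4 and u'(x)^2 = 36*x**4 + 24*x**3 + 4*x**2.
Integrate each monomial from 0 to 2 using ∫_0^2 c·x^n dx = c·2^(n+1)/(n+1):
  ∫_0^2 u(x)^2 dx = ∫_0^2 (4*x^6 + 4*x^5 + x^4) dx. Term by term:
    ∫_0^2 4*x^6 dx = 512/7;  ∫_0^2 4*x^5 dx = 128/3;  ∫_0^2 x^4 dx = 32/5.
  Sum: 512/7 + 128/3 + 32/5 = 12832/105.
  ∫_0^2 u'(x)^2 dx = ∫_0^2 (36*x^4 + 24*x^3 + 4*x^2) dx. Term by term:
    ∫_0^2 36*x^4 dx = 1152/5;  ∫_0^2 24*x^3 dx = 96;  ∫_0^2 4*x^2 dx = 32/3.
  Sum: 1152/5 + 96 + 32/3 = 5056/15.
Adding: ||u||_{H^1}^2 = 12832/105 + 5056/15 = 48224/105.


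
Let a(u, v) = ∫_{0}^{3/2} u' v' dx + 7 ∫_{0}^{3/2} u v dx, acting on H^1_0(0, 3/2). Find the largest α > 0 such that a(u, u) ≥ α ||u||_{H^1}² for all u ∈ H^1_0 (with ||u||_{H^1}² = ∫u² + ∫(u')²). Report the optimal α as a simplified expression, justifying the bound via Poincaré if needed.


α = 1

Coercivity of a(·,·) on H^1_0(0, 3/2) means a(u, u) ≥ α ||u||_{H^1}² for every u ∈ H^1_0.
The interval has length L = 3/2, and Poincaré/coercivity depend only on L. Here a(u, u) = ∫(u')² + (7)·∫u².
Here c = 7 ≥ 1, so a(u,u) = ∫(u')² + c∫u² ≥ ∫(u')² + ∫u² = ||u||_{H^1}², i.e. α = 1 works. No larger α is possible: a(u,u) ≥ α||u||_{H^1}² means (1−α)∫(u')² ≥ (α−c)∫u², and for the modes u_n = sin(nπ(x−x₀)/L) (x₀ the left endpoint) one has ∫u_n²/∫(u_n')² = (L/(nπ))² → 0, so a(u_n,u_n)/||u_n||_{H^1}² → 1. Hence the optimal constant is α = 1.
Therefore α = 1.


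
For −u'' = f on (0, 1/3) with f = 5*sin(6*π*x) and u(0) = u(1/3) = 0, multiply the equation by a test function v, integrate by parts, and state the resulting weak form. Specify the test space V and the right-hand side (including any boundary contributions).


V = H^1_0(0, 1/3) (so v(0) = v(1/3) = 0); weak form: ∫_0^1/3 u'v' dx = ∫_0^1/3 (5*sin(6*π*x)) v dx for all v ∈ V.

Multiply both sides by a test function v and integrate from 0 to 1/3:
  ∫_0^1/3 −u''(x) v(x) dx = ∫_0^1/3 f(x) v(x) dx.
Integrate the LHS by parts once:
  ∫_0^1/3 −u'' v dx = −[u'(x) v(x)]_0^1/3 + ∫_0^1/3 u'(x) v'(x) dx.
Thus ∫_0^1/3 u'(x) v'(x) dx = ∫_0^1/3 f(x) v(x) dx + [u'(x) v(x)]_0^1/3.
Choose V so that boundary terms are either known or forced to vanish.
u is Dirichlet: u(0) = u(1/3) = 0. Let V = H^1_0(0, 1/3); then v(0) = v(1/3) = 0, and [u' v]_0^1/3 = 0.
Weak formulation: find u (satisfying any essential BC) such that ∫_0^1/3 u'(x) v'(x) dx = ∫_0^1/3 f v dx for all v ∈ V.
Substituting f(x) = 5*sin(6*π*x), the right-hand side is ∫_0^1/3 (5*sin(6*π*x)) v dx.


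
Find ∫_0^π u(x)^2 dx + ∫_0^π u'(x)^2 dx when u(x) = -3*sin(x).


||u||_{H^1(0,π)}^2 = 9*π

u'(x) = -3*cos(x).
Expand u² and (u')² and integrate term by term on (0, π), using: for integers n ≥ 1, ∫_0^π sin²(nx) dx = ∫_0^π cos²(nx) dx = π/2; for n ≠ n', ∫_0^π sin(nx)sin(n'x) dx = ∫_0^π cos(nx)cos(n'x) dx = 0; and by product-to-sum, ∫_0^π sin(nx)cos(n'x) dx = ½∫_0^π [sin((n+n')x) + sin((n−n')x)] dx, which is 0 when n+n' is even and 2n/(n²−n'²) when n+n' is odd (it need not vanish on (0, π)).
  u² squared terms: (-3)²·∫sin(x)² dx = 9·π/2 = 9*π/2.
  So ∫_0^π u² dx = 9*π/2.
  (u')² squared terms: (-3)²·∫cos(x)² dx = 9·π/2 = 9*π/2.
  So ∫_0^π (u')² dx = 9*π/2.
||u||_{H^1}^2 = (9*π/2) + (9*π/2) = 9*π.


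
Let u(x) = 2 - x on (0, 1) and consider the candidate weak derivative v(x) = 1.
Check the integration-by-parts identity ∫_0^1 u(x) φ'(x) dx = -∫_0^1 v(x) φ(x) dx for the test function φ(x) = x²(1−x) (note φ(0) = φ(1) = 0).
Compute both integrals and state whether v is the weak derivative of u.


LHS = 1/12, RHS = -1/12. No, v is not the weak derivative of u.

u(x) = 2 - x, classical derivative u'(x) = -1.
φ(x) = x²(1−x), so φ'(x) = x*(2 - 3*x).
Note φ(0) = φ(1) = 0, so the boundary term u·φ vanishes.
LHS = ∫_0^1 u(x) φ'(x) dx = ∫_0^1 (3*x^3 - 8*x^2 + 4*x) dx. Term by term:
  ∫_0^1 3*x^3 dx = 3/4;  ∫_0^1 -8*x^2 dx = -8/3;  ∫_0^1 4*x dx = 2.
Sum: 3/4 − 8/3 + 2 = 1/12.
So LHS = 1/12.
∫_0^1 v(x) φ(x) dx = ∫_0^1 (-x^3 + x^2) dx. Term by term:
  ∫_0^1 -x^3 dx = -1/4;  ∫_0^1 x^2 dx = 1/3.
Sum: -1/4 + 1/3 = 1/12.
So RHS = -∫_0^1 v(x) φ(x) dx = -1/12.
LHS − RHS = 1/6 ≠ 0, so the identity fails.
(For a valid weak derivative the identity must hold for EVERY test function, in particular this one. The failure shows v is NOT the weak derivative of u.)
Correct weak derivative would be u'(x) = -1.


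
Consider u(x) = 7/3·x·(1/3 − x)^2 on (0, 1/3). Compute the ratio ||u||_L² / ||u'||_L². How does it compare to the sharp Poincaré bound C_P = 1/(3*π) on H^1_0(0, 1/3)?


||u||_L² / ||u'||_L² = sqrt(14)/42 < C_P = 1/(3*π).

u(x) = 7/3·x·(1/3 − x)^2, so u'(x) = 7*x^2 - 28*x/9 + 7/27.
u(x) = 7/3·x·(1/3 − x)^2 vanishes at x = 0 and x = 1/3, so u ∈ H^1_0(0, 1/3). Differentiate via the product rule and integrate the resulting polynomials term by term.
  ∫_0^1/3 u² dx = ∫_0^1/3 (49*x^6/9 - 196*x^5/27 + 98*x^4/27 - 196*x^3/243 + 49*x^2/729) dx. Term by term:
    ∫_0^1/3 49*x^6/9 dx = 7/19683;  ∫_0^1/3 -196*x^5/27 dx = -98/59049;  ∫_0^1/3 98*x^4/27 dx = 98/32805;
    ∫_0^1/3 -196*x^3/243 dx = -49/19683;  ∫_0^1/3 49*x^2/729 dx = 49/59049.
  Sum: 7/19683 − 98/59049 + 98/32805 − 49/19683 + 49/59049 = 7/295245.
  ∫_0^1/3 (u')² dx = ∫_0^1/3 (49*x^4 - 392*x^3/9 + 1078*x^2/81 - 392*x/243 + 49/729) dx. Term by term:
    ∫_0^1/3 49*x^4 dx = 49/1215;  ∫_0^1/3 -392*x^3/9 dx = -98/729;  ∫_0^1/3 1078*x^2/81 dx = 1078/6561;
    ∫_0^1/3 -392*x/243 dx = -196/2187;  ∫_0^1/3 49/729 dx = 49/2187.
  Sum: 49/1215 − 98/729 + 1078/6561 − 196/2187 + 49/2187 = 98/32805.
∫_0^1/3 u² dx = 7/295245, so ||u||_L² = sqrt(35)/1215.
∫_0^1/3 (u')² dx = 98/32805, so ||u'||_L² = 7*sqrt(10)/405.
Ratio ||u||_L² / ||u'||_L² = sqrt(14)/42.
Sharp Poincaré constant on H^1_0(0, 1/3) is C_P = L/π = 1/(3*π), achieved by sin(3*π·x).
A polynomial bump cannot attain the sharp Poincaré constant (only the first sine eigenfunction does), so the ratio is strictly less than C_P, consistent with ||u||_L² ≤ C_P ||u'||_L².


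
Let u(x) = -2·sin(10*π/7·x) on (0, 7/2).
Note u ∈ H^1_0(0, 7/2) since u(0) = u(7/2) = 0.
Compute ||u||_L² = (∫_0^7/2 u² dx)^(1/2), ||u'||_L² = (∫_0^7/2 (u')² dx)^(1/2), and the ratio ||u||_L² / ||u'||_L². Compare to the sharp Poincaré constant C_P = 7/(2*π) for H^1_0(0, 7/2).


||u||_L² / ||u'||_L² = 7/(10*π) < C_P = 7/(2*π).

u(x) = -2·sin(10*π/7·x), so u'(x) = -20*π*cos(10*π*x/7)/7.
Writing u(x) = A·sin(kπx/L) with A = -2 and k = 5, use ∫_0^L sin²(kπx/L) dx = L/2 and ∫_0^L cos²(kπx/L) dx = L/2.
u² = 4·sin²(10*π/7·x) and (u')² = 400*π^2/49·cos²(10*π/7·x), and each of sin², cos² integrates to L/2 = 7/4 over (0, 7/2).
∫_0^7/2 u² dx = 7, so ||u||_L² = sqrt(7).
∫_0^7/2 (u')² dx = 100*π^2/7, so ||u'||_L² = 10*sqrt(7)*π/7.
Ratio ||u||_L² / ||u'||_L² = 7/(10*π).
Sharp Poincaré constant on H^1_0(0, 7/2) is C_P = L/π = 7/(2*π), achieved by sin(2*π/7·x).
This is the k = 5 harmonic; the ratio L/(kπ) is strictly less than C_P = L/π, consistent with the sharp inequality ||u||_L² ≤ C_P ||u'||_L².


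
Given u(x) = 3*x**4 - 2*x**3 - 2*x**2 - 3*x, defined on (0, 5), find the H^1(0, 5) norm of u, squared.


||u||_{H^1}^2 = 34405205/14

The H^1 norm (squared) on an interval (0, L) is
  ||u||_{H^1}^2 = ∫_0^L u(x)^2 dx + ∫_0^L u'(x)^2 dx.
Compute u'(x) = 12*x**3 - 6*x**2 - 4*x - 3.
Then u(x)^2 = 9*x**8 - 12*x**7 - 8*x**6 - 10*x**5 + 16*x**4 + 12*x**3 + 9*x**2 and u'(x)^2 = 144*x**6 - 144*x**5 - 60*x**4 - 24*x**3 + 52*x**2 + 24*x + 9.
Integrate each monomial from 0 to 5 using ∫_0^5 c·x^n dx = c·5^(n+1)/(n+1):
  ∫_0^5 u(x)^2 dx = ∫_0^5 (9*x^8 - 12*x^7 - 8*x^6 - 10*x^5 + 16*x^4 + 12*x^3 + 9*x^2) dx. Term by term:
    ∫_0^5 9*x^8 dx = 1953125;  ∫_0^5 -12*x^7 dx = -1171875/2;  ∫_0^5 -8*x^6 dx = -625000/7;
    ∫_0^5 -10*x^5 dx = -78125/3;  ∫_0^5 16*x^4 dx = 10000;  ∫_0^5 12*x^3 dx = 1875;
    ∫_0^5 9*x^2 dx = 375.
  Sum: 1953125 − 1171875/2 − 625000/7 − 78125/3 + 10000 + 1875 + 375 = 53092625/42.
  ∫_0^5 u'(x)^2 dx = ∫_0^5 (144*x^6 - 144*x^5 - 60*x^4 - 24*x^3 + 52*x^2 + 24*x + 9) dx. Term by term:
    ∫_0^5 144*x^6 dx = 11250000/7;  ∫_0^5 -144*x^5 dx = -375000;  ∫_0^5 -60*x^4 dx = -37500;
    ∫_0^5 -24*x^3 dx = -3750;  ∫_0^5 52*x^2 dx = 6500/3;  ∫_0^5 24*x dx = 300;
    ∫_0^5 9 dx = 45.
  Sum: 11250000/7 − 375000 − 37500 − 3750 + 6500/3 + 300 + 45 = 25061495/21.
Adding: ||u||_{H^1}^2 = 53092625/42 + 25061495/21 = 34405205/14.


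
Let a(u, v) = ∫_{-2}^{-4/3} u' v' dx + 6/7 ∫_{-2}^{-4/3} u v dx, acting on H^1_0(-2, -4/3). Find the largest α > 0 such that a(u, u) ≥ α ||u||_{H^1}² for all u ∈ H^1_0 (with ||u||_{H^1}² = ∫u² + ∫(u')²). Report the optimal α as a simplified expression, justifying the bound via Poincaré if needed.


α = 3*(8 + 21*π^2)/(7*(4 + 9*π^2))

Coercivity of a(·,·) on H^1_0(-2, -4/3) means a(u, u) ≥ α ||u||_{H^1}² for every u ∈ H^1_0.
The interval has length L = 2/3, and Poincaré/coercivity depend only on L. Here a(u, u) = ∫(u')² + (6/7)·∫u².
Here 0 < c = 6/7 < 1. The condition a(u,u) ≥ α||u||_{H^1}² reads (1−α)∫(u')² ≥ (α−c)∫u². Any admissible α is ≤ 1 (rapidly oscillating u have ∫u²/∫(u')² → 0), and α = 1 would force 0 ≥ (1−c)∫u², impossible since c < 1; so 1−α > 0. By the sharp Poincaré inequality on H^1_0 of an interval of length L, ∫(u')² ≥ (π/L)²∫u² with equality for the first sine mode sin(π(x−x₀)/L) (x₀ the left endpoint), so the inequality holds for all u iff (1−α)(π/L)² ≥ α − c, i.e. α ≤ ((π/L)² + c)/((π/L)² + 1) = (1 + c(L/π)²)/(1 + (L/π)²). With (π/L)² = 9*π^2/4 and c = 6/7, the largest admissible constant is α = ((π/L)² + c)/((π/L)² + 1).
Simplifying, α = 3*(8 + 21*π^2)/(7*(4 + 9*π^2)).


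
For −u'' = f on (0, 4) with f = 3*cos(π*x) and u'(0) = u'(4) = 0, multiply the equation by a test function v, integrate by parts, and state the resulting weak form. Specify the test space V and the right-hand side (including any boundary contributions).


V = H^1(0, 4) (no boundary constraint on v; u is determined up to an additive constant); weak form: ∫_0^4 u'v' dx = ∫_0^4 (3*cos(π*x)) v dx for all v ∈ V.

Multiply both sides by a test function v and integrate from 0 to 4:
  ∫_0^4 −u''(x) v(x) dx = ∫_0^4 f(x) v(x) dx.
Integrate the LHS by parts once:
  ∫_0^4 −u'' v dx = −[u'(x) v(x)]_0^4 + ∫_0^4 u'(x) v'(x) dx.
Thus ∫_0^4 u'(x) v'(x) dx = ∫_0^4 f(x) v(x) dx + [u'(x) v(x)]_0^4.
Choose V so that boundary terms are either known or forced to vanish.
u has homogeneous Neumann: u'(0) = u'(4) = 0. So [u' v]_0^4 = 0·v(4) − 0·v(0) = 0 for any v; take V = H^1(0, 4).
Weak formulation: find u (satisfying any essential BC) such that ∫_0^4 u'(x) v'(x) dx = ∫_0^4 f v dx for all v ∈ V (homogeneous Neumann, so boundary terms vanish).
Substituting f(x) = 3*cos(π*x), the right-hand side is ∫_0^4 (3*cos(π*x)) v dx.
Compatibility check (pure Neumann): taking v ≡ 1 ∈ V gives 0 = ∫_0^4 f dx + (0) − (0), i.e. ∫_0^4 f dx must equal u'(0) − u'(4) = 0. Indeed ∫_0^4 (3*cos(π*x)) dx = 0, so the data are compatible. The solution is then unique only up to an additive constant (fix it e.g. by requiring ∫_0^4 u dx = 0).


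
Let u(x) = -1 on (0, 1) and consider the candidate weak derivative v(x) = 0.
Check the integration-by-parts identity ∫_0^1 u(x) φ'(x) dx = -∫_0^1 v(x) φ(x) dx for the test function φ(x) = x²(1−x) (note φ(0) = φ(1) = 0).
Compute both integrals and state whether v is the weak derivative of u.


LHS = 0, RHS = 0. Yes, v = u' weakly.

u(x) = -1, classical derivative u'(x) = 0.
φ(x) = x²(1−x), so φ'(x) = x*(2 - 3*x).
Note φ(0) = φ(1) = 0, so the boundary term u·φ vanishes.
LHS = ∫_0^1 u(x) φ'(x) dx = ∫_0^1 (3*x^2 - 2*x) dx. Term by term:
  ∫_0^1 3*x^2 dx = 1;  ∫_0^1 -2*x dx = -1.
Sum: 1 − 1 = 0.
So LHS = 0.
∫_0^1 v(x) φ(x) dx = ∫_0^1 (0) dx. Term by term:
  ∫_0^1 0 dx = 0.
So RHS = -∫_0^1 v(x) φ(x) dx = 0.
LHS = RHS, so the identity holds for this test φ.
Moreover u is smooth here and v(x) = u'(x) = 0 pointwise, so the identity holds for every test function. Hence v is the weak derivative of u.


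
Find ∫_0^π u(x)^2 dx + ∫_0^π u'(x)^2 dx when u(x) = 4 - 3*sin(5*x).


||u||_{H^1(0,π)}^2 = -48/5 + 133*π

u'(x) = -15*cos(5*x).
Expand u² and (u')² and integrate term by term on (0, π), using: for integers n ≥ 1, ∫_0^π sin²(nx) dx = ∫_0^π cos²(nx) dx = π/2; for n ≠ n', ∫_0^π sin(nx)sin(n'x) dx = ∫_0^π cos(nx)cos(n'x) dx = 0; and by product-to-sum, ∫_0^π sin(nx)cos(n'x) dx = ½∫_0^π [sin((n+n')x) + sin((n−n')x)] dx, which is 0 when n+n' is even and 2n/(n²−n'²) when n+n' is odd (it need not vanish on (0, π)). For the constant mode: ∫_0^π 1 dx = π, ∫_0^π cos(nx) dx = 0, ∫_0^π sin(nx) dx = (1−(−1)^n)/n.
  u² squared terms: (4)²·∫1 dx = 16·π = 16*π;  (-3)²·∫sin(5x)² dx = 9·π/2 = 9*π/2.
  u² cross terms: 2·(4)·(-3)·∫1·sin(5x) dx = -24·(2/5) = -48/5.
  So ∫_0^π u² dx = 16*π + 9*π/2 − 48/5 = -48/5 + 41*π/2.
  (u')² squared terms: (-15)²·∫cos(5x)² dx = 225·π/2 = 225*π/2.
  So ∫_0^π (u')² dx = 225*π/2.
||u||_{H^1}^2 = (-48/5 + 41*π/2) + (225*π/2) = -48/5 + 133*π.


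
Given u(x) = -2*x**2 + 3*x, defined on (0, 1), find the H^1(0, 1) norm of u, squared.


||u||_{H^1}^2 = 47/15

The H^1 norm (squared) on an interval (0, L) is
  ||u||_{H^1}^2 = ∫_0^L u(x)^2 dx + ∫_0^L u'(x)^2 dx.
Compute u'(x) = 3 - 4*x.
Then u(x)^2 = 4*x**4 - 12*x**3 + 9*x**2 and u'(x)^2 = 16*x**2 - 24*x + 9.
Integrate each monomial from 0 to 1 using ∫_0^1 c·x^n dx = c·1^(n+1)/(n+1):
  ∫_0^1 u(x)^2 dx = ∫_0^1 (4*x^4 - 12*x^3 + 9*x^2) dx. Term by term:
    ∫_0^1 4*x^4 dx = 4/5;  ∫_0^1 -12*x^3 dx = -3;  ∫_0^1 9*x^2 dx = 3.
  Sum: 4/5 − 3 + 3 = 4/5.
  ∫_0^1 u'(x)^2 dx = ∫_0^1 (16*x^2 - 24*x + 9) dx. Term by term:
    ∫_0^1 16*x^2 dx = 16/3;  ∫_0^1 -24*x dx = -12;  ∫_0^1 9 dx = 9.
  Sum: 16/3 − 12 + 9 = 7/3.
Adding: ||u||_{H^1}^2 = 4/5 + 7/3 = 47/15.


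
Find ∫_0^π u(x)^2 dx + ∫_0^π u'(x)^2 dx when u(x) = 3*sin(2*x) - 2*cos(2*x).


||u||_{H^1(0,π)}^2 = 65*π/2

u'(x) = 4*sin(2*x) + 6*cos(2*x).
Expand u² and (u')² and integrate term by term on (0, π), using: for integers n ≥ 1, ∫_0^π sin²(nx) dx = ∫_0^π cos²(nx) dx = π/2; for n ≠ n', ∫_0^π sin(nx)sin(n'x) dx = ∫_0^π cos(nx)cos(n'x) dx = 0; and by product-to-sum, ∫_0^π sin(nx)cos(n'x) dx = ½∫_0^π [sin((n+n')x) + sin((n−n')x)] dx, which is 0 when n+n' is even and 2n/(n²−n'²) when n+n' is odd (it need not vanish on (0, π)).
  u² squared terms: (-2)²·∫cos(2x)² dx = 4·π/2 = 2*π;  (3)²·∫sin(2x)² dx = 9·π/2 = 9*π/2.
  u² cross terms: 2·(-2)·(3)·∫cos(2x)·sin(2x) dx = -12·(0) = 0.
  So ∫_0^π u² dx = 2*π + 9*π/2 + 0 = 13*π/2.
  (u')² squared terms: (4)²·∫sin(2x)² dx = 16·π/2 = 8*π;  (6)²·∫cos(2x)² dx = 36·π/2 = 18*π.
  (u')² cross terms: 2·(4)·(6)·∫sin(2x)·cos(2x) dx = 48·(0) = 0.
  So ∫_0^π (u')² dx = 8*π + 18*π + 0 = 26*π.
||u||_{H^1}^2 = (13*π/2) + (26*π) = 65*π/2.


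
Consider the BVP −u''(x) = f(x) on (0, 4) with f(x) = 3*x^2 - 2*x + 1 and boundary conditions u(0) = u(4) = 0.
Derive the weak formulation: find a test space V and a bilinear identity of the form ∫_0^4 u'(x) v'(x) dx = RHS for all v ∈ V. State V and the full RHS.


V = H^1_0(0, 4) (so v(0) = v(4) = 0); weak form: ∫_0^4 u'v' dx = ∫_0^4 (3*x^2 - 2*x + 1) v dx for all v ∈ V.

Multiply both sides by a test function v and integrate from 0 to 4:
  ∫_0^4 −u''(x) v(x) dx = ∫_0^4 f(x) v(x) dx.
Integrate the LHS by parts once:
  ∫_0^4 −u'' v dx = −[u'(x) v(x)]_0^4 + ∫_0^4 u'(x) v'(x) dx.
Thus ∫_0^4 u'(x) v'(x) dx = ∫_0^4 f(x) v(x) dx + [u'(x) v(x)]_0^4.
Choose V so that boundary terms are either known or forced to vanish.
u is Dirichlet: u(0) = u(4) = 0. Let V = H^1_0(0, 4); then v(0) = v(4) = 0, and [u' v]_0^4 = 0.
Weak formulation: find u (satisfying any essential BC) such that ∫_0^4 u'(x) v'(x) dx = ∫_0^4 f v dx for all v ∈ V.
Substituting f(x) = 3*x^2 - 2*x + 1, the right-hand side is ∫_0^4 (3*x^2 - 2*x + 1) v dx.


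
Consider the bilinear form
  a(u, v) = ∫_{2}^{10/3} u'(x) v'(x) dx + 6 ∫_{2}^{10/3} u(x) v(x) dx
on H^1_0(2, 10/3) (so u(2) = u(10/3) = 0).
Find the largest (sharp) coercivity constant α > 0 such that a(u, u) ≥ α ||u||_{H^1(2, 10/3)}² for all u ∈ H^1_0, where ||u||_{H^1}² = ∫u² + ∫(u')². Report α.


α = 1

Coercivity of a(·,·) on H^1_0(2, 10/3) means a(u, u) ≥ α ||u||_{H^1}² for every u ∈ H^1_0.
The interval has length L = 4/3, and Poincaré/coercivity depend only on L. Here a(u, u) = ∫(u')² + (6)·∫u².
Here c = 6 ≥ 1, so a(u,u) = ∫(u')² + c∫u² ≥ ∫(u')² + ∫u² = ||u||_{H^1}², i.e. α = 1 works. No larger α is possible: a(u,u) ≥ α||u||_{H^1}² means (1−α)∫(u')² ≥ (α−c)∫u², and for the modes u_n = sin(nπ(x−x₀)/L) (x₀ the left endpoint) one has ∫u_n²/∫(u_n')² = (L/(nπ))² → 0, so a(u_n,u_n)/||u_n||_{H^1}² → 1. Hence the optimal constant is α = 1.
Therefore α = 1.


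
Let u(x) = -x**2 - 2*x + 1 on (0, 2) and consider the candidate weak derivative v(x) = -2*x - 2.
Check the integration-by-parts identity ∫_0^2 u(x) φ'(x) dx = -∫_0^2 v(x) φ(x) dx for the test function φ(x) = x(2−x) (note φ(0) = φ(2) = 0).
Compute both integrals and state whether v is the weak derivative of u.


LHS = 16/3, RHS = 16/3. Yes, v = u' weakly.

u(x) = -x**2 - 2*x + 1, classical derivative u'(x) = -2*x - 2.
φ(x) = x(2−x), so φ'(x) = 2 - 2*x.
Note φ(0) = φ(2) = 0, so the boundary term u·φ vanishes.
LHS = ∫_0^2 u(x) φ'(x) dx = ∫_0^2 (2*x^3 + 2*x^2 - 6*x + 2) dx. Term by term:
  ∫_0^2 2*x^3 dx = 8;  ∫_0^2 2*x^2 dx = 16/3;  ∫_0^2 -6*x dx = -12;
  ∫_0^2 2 dx = 4.
Sum: 8 + 16/3 − 12 + 4 = 16/3.
So LHS = 16/3.
∫_0^2 v(x) φ(x) dx = ∫_0^2 (2*x^3 - 2*x^2 - 4*x) dx. Term by term:
  ∫_0^2 2*x^3 dx = 8;  ∫_0^2 -2*x^2 dx = -16/3;  ∫_0^2 -4*x dx = -8.
Sum: 8 − 16/3 − 8 = -16/3.
So RHS = -∫_0^2 v(x) φ(x) dx = 16/3.
LHS = RHS, so the identity holds for this test φ.
Moreover u is smooth here and v(x) = u'(x) = -2*x - 2 pointwise, so the identity holds for every test function. Hence v is the weak derivative of u.


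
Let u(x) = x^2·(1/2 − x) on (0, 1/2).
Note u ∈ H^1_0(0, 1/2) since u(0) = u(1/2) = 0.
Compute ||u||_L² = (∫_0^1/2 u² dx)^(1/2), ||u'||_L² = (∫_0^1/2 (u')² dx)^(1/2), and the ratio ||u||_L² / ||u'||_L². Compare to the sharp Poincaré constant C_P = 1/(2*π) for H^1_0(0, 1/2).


||u||_L² / ||u'||_L² = sqrt(14)/28 < C_P = 1/(2*π).

u(x) = x^2·(1/2 − x), so u'(x) = x*(1 - 3*x).
u(x) = x^2·(1/2 − x) vanishes at x = 0 and x = 1/2, so u ∈ H^1_0(0, 1/2). Differentiate via the product rule and integrate the resulting polynomials term by term.
  ∫_0^1/2 u² dx = ∫_0^1/2 (x^6 - x^5 + x^4/4) dx. Term by term:
    ∫_0^1/2 x^6 dx = 1/896;  ∫_0^1/2 -x^5 dx = -1/384;  ∫_0^1/2 x^4/4 dx = 1/640.
  Sum: 1/896 − 1/384 + 1/640 = 1/13440.
  ∫_0^1/2 (u')² dx = ∫_0^1/2 (9*x^4 - 6*x^3 + x^2) dx. Term by term:
    ∫_0^1/2 9*x^4 dx = 9/160;  ∫_0^1/2 -6*x^3 dx = -3/32;  ∫_0^1/2 x^2 dx = 1/24.
  Sum: 9/160 − 3/32 + 1/24 = 1/240.
∫_0^1/2 u² dx = 1/13440, so ||u||_L² = sqrt(210)/1680.
∫_0^1/2 (u')² dx = 1/240, so ||u'||_L² = sqrt(15)/60.
Ratio ||u||_L² / ||u'||_L² = sqrt(14)/28.
Sharp Poincaré constant on H^1_0(0, 1/2) is C_P = L/π = 1/(2*π), achieved by sin(2*π·x).
A polynomial bump cannot attain the sharp Poincaré constant (only the first sine eigenfunction does), so the ratio is strictly less than C_P, consistent with ||u||_L² ≤ C_P ||u'||_L².


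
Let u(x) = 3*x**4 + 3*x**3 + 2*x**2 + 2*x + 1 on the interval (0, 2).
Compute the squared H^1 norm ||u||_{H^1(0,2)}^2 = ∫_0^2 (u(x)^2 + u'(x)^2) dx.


||u||_{H^1}^2 = 303966/35

The H^1 norm (squared) on an interval (0, L) is
  ||u||_{H^1}^2 = ∫_0^L u(x)^2 dx + ∫_0^L u'(x)^2 dx.
Compute u'(x) = 12*x**3 + 9*x**2 + 4*x + 2.
Then u(x)^2 = 9*x**8 + 18*x**7 + 21*x**6 + 24*x**5 + 22*x**4 + 14*x**3 + 8*x**2 + 4*x + 1 and u'(x)^2 = 144*x**6 + 216*x**5 + 177*x**4 + 120*x**3 + 52*x**2 + 16*x + 4.
Integrate each monomial from 0 to 2 using ∫_0^2 c·x^n dx = c·2^(n+1)/(n+1):
  ∫_0^2 u(x)^2 dx = ∫_0^2 (9*x^8 + 18*x^7 + 21*x^6 + 24*x^5 + 22*x^4 + 14*x^3 + 8*x^2 + 4*x + 1) dx. Term by term:
    ∫_0^2 9*x^8 dx = 512;  ∫_0^2 18*x^7 dx = 576;  ∫_0^2 21*x^6 dx = 384;
    ∫_0^2 24*x^5 dx = 256;  ∫_0^2 22*x^4 dx = 704/5;  ∫_0^2 14*x^3 dx = 56;
    ∫_0^2 8*x^2 dx = 64/3;  ∫_0^2 4*x dx = 8;  ∫_0^2 1 dx = 2.
  Sum: 512 + 576 + 384 + 256 + 704/5 + 56 + 64/3 + 8 + 2 = 29342/15.
  ∫_0^2 u'(x)^2 dx = ∫_0^2 (144*x^6 + 216*x^5 + 177*x^4 + 120*x^3 + 52*x^2 + 16*x + 4) dx. Term by term:
    ∫_0^2 144*x^6 dx = 18432/7;  ∫_0^2 216*x^5 dx = 2304;  ∫_0^2 177*x^4 dx = 5664/5;
    ∫_0^2 120*x^3 dx = 480;  ∫_0^2 52*x^2 dx = 416/3;  ∫_0^2 16*x dx = 32;
    ∫_0^2 4 dx = 8.
  Sum: 18432/7 + 2304 + 5664/5 + 480 + 416/3 + 32 + 8 = 706504/105.
Adding: ||u||_{H^1}^2 = 29342/15 + 706504/105 = 303966/35.
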